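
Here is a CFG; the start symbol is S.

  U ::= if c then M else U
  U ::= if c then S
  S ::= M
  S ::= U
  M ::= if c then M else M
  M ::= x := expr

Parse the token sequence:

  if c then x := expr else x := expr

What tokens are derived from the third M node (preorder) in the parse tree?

x := expr

[S [M if c then [M x := expr] else [M x := expr]]]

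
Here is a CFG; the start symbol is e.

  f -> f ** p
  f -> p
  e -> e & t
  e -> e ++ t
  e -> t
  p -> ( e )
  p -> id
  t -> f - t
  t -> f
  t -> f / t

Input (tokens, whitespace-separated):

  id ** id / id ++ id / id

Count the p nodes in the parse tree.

[e [e [t [f [f [p id]] ** [p id]] / [t [f [p id]]]]] ++ [t [f [p id]] / [t [f [p id]]]]]

5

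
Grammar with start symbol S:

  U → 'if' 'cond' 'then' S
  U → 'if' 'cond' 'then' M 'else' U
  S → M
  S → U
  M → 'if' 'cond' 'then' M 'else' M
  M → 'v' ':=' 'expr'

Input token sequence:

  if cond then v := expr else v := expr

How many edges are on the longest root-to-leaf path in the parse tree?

[S [M if cond then [M v := expr] else [M v := expr]]]

3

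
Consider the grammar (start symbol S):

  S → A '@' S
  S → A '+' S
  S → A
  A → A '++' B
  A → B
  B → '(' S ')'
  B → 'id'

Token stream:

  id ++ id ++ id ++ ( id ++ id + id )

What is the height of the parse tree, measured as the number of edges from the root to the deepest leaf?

[S [A [A [A [A [B id]] ++ [B id]] ++ [B id]] ++ [B ( [S [A [A [B id]] ++ [B id]] + [S [A [B id]]]] )]]]

7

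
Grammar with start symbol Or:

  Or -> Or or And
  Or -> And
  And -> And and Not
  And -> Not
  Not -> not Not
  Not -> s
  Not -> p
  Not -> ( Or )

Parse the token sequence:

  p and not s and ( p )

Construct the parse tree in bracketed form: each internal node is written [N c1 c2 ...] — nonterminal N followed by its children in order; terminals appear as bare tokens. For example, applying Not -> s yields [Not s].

Or
And
And and Not
And and Not and Not
Not and Not and Not
p and Not and Not
p and not Not and Not
p and not s and Not
p and not s and ( Or )
p and not s and ( And )
p and not s and ( Not )
p and not s and ( p )

[Or [And [And [And [Not p]] and [Not not [Not s]]] and [Not ( [Or [And [Not p]]] )]]]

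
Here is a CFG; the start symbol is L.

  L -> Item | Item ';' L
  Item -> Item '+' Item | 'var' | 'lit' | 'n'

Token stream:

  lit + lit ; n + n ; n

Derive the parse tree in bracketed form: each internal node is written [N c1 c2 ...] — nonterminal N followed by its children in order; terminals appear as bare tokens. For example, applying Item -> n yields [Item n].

L
Item ; L
Item + Item ; L
lit + Item ; L
lit + lit ; L
lit + lit ; Item ; L
lit + lit ; Item + Item ; L
lit + lit ; n + Item ; L
lit + lit ; n + n ; L
lit + lit ; n + n ; Item
lit + lit ; n + n ; n

[L [Item [Item lit] + [Item lit]] ; [L [Item [Item n] + [Item n]] ; [L [Item n]]]]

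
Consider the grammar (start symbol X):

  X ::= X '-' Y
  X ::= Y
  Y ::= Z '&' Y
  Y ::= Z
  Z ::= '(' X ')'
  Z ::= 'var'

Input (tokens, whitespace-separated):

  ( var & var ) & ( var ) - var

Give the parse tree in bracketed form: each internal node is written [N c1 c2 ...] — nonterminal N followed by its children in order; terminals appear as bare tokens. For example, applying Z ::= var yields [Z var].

[X [X [Y [Z ( [X [Y [Z var] & [Y [Z var]]]] )] & [Y [Z ( [X [Y [Z var]]] )]]]] - [Y [Z var]]]

X
X - Y
Y - Y
Z & Y - Y
( X ) & Y - Y
( Y ) & Y - Y
( Z & Y ) & Y - Y
( var & Y ) & Y - Y
( var & Z ) & Y - Y
( var & var ) & Y - Y
( var & var ) & Z - Y
( var & var ) & ( X ) - Y
( var & var ) & ( Y ) - Y
( var & var ) & ( Z ) - Y
( var & var ) & ( var ) - Y
( var & var ) & ( var ) - Z
( var & var ) & ( var ) - var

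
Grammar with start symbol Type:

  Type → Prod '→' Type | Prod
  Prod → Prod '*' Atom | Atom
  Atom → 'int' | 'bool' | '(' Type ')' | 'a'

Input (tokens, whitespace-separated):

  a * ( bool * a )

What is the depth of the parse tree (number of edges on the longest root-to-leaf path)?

[Type [Prod [Prod [Atom a]] * [Atom ( [Type [Prod [Prod [Atom bool]] * [Atom a]]] )]]]

7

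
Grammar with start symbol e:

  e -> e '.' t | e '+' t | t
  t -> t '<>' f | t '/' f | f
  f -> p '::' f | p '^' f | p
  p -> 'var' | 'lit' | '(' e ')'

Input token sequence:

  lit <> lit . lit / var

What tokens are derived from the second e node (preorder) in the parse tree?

[e [e [t [t [f [p lit]]] <> [f [p lit]]]] . [t [t [f [p lit]]] / [f [p var]]]]

lit <> lit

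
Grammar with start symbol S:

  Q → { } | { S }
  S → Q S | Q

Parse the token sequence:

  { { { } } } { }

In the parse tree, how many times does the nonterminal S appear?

4

[S [Q { [S [Q { [S [Q { }]] }]] }] [S [Q { }]]]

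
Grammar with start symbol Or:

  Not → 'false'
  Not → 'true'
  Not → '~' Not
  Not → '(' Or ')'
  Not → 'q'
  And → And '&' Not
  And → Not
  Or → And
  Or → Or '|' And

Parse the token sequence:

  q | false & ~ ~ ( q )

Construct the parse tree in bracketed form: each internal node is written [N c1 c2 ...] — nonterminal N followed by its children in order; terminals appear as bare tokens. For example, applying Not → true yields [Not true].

[Or [Or [And [Not q]]] | [And [And [Not false]] & [Not ~ [Not ~ [Not ( [Or [And [Not q]]] )]]]]]

Or
Or | And
And | And
Not | And
q | And
q | And & Not
q | Not & Not
q | false & Not
q | false & ~ Not
q | false & ~ ~ Not
q | false & ~ ~ ( Or )
q | false & ~ ~ ( And )
q | false & ~ ~ ( Not )
q | false & ~ ~ ( q )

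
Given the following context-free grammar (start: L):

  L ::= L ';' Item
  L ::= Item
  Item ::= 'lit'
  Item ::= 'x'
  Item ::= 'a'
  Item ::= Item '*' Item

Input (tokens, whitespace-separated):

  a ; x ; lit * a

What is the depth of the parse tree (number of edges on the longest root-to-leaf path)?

[L [L [L [Item a]] ; [Item x]] ; [Item [Item lit] * [Item a]]]

4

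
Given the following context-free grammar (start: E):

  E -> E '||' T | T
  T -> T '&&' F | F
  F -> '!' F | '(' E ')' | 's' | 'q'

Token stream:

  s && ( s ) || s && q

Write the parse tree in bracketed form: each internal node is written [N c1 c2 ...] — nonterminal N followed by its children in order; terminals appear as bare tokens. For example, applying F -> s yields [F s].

E
E || T
T || T
T && F || T
F && F || T
s && F || T
s && ( E ) || T
s && ( T ) || T
s && ( F ) || T
s && ( s ) || T
s && ( s ) || T && F
s && ( s ) || F && F
s && ( s ) || s && F
s && ( s ) || s && q

[E [E [T [T [F s]] && [F ( [E [T [F s]]] )]]] || [T [T [F s]] && [F q]]]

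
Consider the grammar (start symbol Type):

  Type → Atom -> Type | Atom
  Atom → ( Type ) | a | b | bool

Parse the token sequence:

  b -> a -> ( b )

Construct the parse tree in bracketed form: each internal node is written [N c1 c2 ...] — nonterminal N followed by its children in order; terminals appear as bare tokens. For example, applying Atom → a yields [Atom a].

[Type [Atom b] -> [Type [Atom a] -> [Type [Atom ( [Type [Atom b]] )]]]]

Type
Atom -> Type
b -> Type
b -> Atom -> Type
b -> a -> Type
b -> a -> Atom
b -> a -> ( Type )
b -> a -> ( Atom )
b -> a -> ( b )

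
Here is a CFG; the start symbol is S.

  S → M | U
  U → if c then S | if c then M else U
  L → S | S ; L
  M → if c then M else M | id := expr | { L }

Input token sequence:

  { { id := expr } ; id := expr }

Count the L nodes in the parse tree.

[S [M { [L [S [M { [L [S [M id := expr]]] }]] ; [L [S [M id := expr]]]] }]]

3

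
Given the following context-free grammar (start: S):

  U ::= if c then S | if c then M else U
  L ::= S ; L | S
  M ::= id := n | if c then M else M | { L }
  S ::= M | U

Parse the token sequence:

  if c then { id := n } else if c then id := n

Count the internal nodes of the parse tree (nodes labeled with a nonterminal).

[S [U if c then [M { [L [S [M id := n]]] }] else [U if c then [S [M id := n]]]]]

9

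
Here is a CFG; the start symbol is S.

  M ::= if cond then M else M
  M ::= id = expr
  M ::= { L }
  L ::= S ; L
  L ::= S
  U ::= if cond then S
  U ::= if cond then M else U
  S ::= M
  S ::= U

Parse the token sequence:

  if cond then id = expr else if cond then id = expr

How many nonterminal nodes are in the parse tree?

6

[S [U if cond then [M id = expr] else [U if cond then [S [M id = expr]]]]]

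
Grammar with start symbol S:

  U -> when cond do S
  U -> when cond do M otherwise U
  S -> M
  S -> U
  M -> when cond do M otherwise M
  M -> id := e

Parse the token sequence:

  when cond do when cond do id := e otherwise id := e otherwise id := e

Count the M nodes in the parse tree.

[S [M when cond do [M when cond do [M id := e] otherwise [M id := e]] otherwise [M id := e]]]

5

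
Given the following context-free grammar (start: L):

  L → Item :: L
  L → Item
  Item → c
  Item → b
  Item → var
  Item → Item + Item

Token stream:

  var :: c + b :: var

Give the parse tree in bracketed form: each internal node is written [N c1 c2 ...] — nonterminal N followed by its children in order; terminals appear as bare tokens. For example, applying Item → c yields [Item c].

[L [Item var] :: [L [Item [Item c] + [Item b]] :: [L [Item var]]]]

L
Item :: L
var :: L
var :: Item :: L
var :: Item + Item :: L
var :: c + Item :: L
var :: c + b :: L
var :: c + b :: Item
var :: c + b :: var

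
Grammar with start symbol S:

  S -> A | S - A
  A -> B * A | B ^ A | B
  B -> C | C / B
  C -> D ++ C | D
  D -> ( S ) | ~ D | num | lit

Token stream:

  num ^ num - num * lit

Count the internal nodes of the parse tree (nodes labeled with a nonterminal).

18

[S [S [A [B [C [D num]]] ^ [A [B [C [D num]]]]]] - [A [B [C [D num]]] * [A [B [C [D lit]]]]]]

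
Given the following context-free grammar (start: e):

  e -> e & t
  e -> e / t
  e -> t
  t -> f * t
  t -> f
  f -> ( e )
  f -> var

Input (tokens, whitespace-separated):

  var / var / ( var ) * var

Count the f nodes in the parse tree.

[e [e [e [t [f var]]] / [t [f var]]] / [t [f ( [e [t [f var]]] )] * [t [f var]]]]

5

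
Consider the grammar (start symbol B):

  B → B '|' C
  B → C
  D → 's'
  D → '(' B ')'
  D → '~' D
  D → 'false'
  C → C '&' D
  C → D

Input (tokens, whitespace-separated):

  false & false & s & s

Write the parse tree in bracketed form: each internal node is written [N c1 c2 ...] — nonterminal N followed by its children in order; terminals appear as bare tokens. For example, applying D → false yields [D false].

[B [C [C [C [C [D false]] & [D false]] & [D s]] & [D s]]]

B
C
C & D
C & D & D
C & D & D & D
D & D & D & D
false & D & D & D
false & false & D & D
false & false & s & D
false & false & s & s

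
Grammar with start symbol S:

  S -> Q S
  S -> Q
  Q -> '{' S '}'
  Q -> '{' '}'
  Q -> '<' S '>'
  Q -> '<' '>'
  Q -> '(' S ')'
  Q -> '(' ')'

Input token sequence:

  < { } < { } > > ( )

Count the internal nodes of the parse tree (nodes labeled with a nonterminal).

[S [Q < [S [Q { }] [S [Q < [S [Q { }]] >]]] >] [S [Q ( )]]]

10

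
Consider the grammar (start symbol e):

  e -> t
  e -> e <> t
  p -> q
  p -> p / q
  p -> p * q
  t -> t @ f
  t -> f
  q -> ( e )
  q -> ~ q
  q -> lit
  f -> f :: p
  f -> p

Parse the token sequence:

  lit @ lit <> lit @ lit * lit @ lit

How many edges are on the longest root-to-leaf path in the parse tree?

[e [e [t [t [f [p [q lit]]]] @ [f [p [q lit]]]]] <> [t [t [t [f [p [q lit]]]] @ [f [p [p [q lit]] * [q lit]]]] @ [f [p [q lit]]]]]

7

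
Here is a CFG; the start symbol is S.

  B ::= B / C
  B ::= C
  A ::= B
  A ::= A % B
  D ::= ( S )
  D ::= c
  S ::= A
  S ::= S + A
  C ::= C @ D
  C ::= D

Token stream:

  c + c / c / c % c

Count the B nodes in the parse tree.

5

[S [S [A [B [C [D c]]]]] + [A [A [B [B [B [C [D c]]] / [C [D c]]] / [C [D c]]]] % [B [C [D c]]]]]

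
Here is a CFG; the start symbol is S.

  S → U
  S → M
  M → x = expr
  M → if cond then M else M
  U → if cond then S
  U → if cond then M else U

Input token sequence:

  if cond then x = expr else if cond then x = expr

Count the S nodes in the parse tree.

2

[S [U if cond then [M x = expr] else [U if cond then [S [M x = expr]]]]]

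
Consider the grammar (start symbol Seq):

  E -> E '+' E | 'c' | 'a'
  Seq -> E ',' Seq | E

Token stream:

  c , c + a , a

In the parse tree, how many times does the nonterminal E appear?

[Seq [E c] , [Seq [E [E c] + [E a]] , [Seq [E a]]]]

5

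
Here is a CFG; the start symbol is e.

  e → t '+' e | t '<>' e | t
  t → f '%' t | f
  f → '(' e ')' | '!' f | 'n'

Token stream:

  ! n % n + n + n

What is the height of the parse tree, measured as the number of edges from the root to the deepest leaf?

5

[e [t [f ! [f n]] % [t [f n]]] + [e [t [f n]] + [e [t [f n]]]]]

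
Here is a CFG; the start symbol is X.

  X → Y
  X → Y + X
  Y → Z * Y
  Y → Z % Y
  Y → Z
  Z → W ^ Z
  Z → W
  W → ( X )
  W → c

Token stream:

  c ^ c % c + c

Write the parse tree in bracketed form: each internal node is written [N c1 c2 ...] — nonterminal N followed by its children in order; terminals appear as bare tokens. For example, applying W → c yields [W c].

X
Y + X
Z % Y + X
W ^ Z % Y + X
c ^ Z % Y + X
c ^ W % Y + X
c ^ c % Y + X
c ^ c % Z + X
c ^ c % W + X
c ^ c % c + X
c ^ c % c + Y
c ^ c % c + Z
c ^ c % c + W
c ^ c % c + c

[X [Y [Z [W c] ^ [Z [W c]]] % [Y [Z [W c]]]] + [X [Y [Z [W c]]]]]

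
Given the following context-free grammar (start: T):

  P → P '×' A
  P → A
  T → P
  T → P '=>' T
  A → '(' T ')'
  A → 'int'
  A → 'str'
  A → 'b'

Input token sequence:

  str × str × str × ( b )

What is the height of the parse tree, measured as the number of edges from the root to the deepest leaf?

[T [P [P [P [P [A str]] × [A str]] × [A str]] × [A ( [T [P [A b]]] )]]]

6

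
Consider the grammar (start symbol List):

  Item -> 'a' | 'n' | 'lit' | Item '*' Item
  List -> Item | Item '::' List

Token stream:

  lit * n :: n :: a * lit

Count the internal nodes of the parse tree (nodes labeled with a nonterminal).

10

[List [Item [Item lit] * [Item n]] :: [List [Item n] :: [List [Item [Item a] * [Item lit]]]]]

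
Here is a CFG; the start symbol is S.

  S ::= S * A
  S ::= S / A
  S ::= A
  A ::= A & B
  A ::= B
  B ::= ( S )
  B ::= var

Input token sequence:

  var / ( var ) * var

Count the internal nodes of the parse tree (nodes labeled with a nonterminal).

12

[S [S [S [A [B var]]] / [A [B ( [S [A [B var]]] )]]] * [A [B var]]]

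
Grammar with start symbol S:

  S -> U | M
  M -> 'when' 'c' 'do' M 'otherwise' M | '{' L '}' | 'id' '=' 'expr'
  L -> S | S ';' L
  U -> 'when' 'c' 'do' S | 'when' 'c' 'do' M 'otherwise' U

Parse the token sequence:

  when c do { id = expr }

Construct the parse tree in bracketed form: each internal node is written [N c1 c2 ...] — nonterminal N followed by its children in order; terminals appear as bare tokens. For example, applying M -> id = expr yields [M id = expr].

S
U
when c do S
when c do M
when c do { L }
when c do { S }
when c do { M }
when c do { id = expr }

[S [U when c do [S [M { [L [S [M id = expr]]] }]]]]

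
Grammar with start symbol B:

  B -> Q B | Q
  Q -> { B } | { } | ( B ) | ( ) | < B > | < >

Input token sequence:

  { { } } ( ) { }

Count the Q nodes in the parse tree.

4

[B [Q { [B [Q { }]] }] [B [Q ( )] [B [Q { }]]]]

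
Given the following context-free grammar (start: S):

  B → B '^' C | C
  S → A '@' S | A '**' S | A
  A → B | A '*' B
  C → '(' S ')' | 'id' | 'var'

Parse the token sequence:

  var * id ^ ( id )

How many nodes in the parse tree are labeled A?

[S [A [A [B [C var]]] * [B [B [C id]] ^ [C ( [S [A [B [C id]]]] )]]]]

3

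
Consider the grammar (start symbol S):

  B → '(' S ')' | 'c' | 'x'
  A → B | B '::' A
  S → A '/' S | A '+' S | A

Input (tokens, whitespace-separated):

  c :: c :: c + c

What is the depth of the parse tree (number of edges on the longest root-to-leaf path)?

[S [A [B c] :: [A [B c] :: [A [B c]]]] + [S [A [B c]]]]

5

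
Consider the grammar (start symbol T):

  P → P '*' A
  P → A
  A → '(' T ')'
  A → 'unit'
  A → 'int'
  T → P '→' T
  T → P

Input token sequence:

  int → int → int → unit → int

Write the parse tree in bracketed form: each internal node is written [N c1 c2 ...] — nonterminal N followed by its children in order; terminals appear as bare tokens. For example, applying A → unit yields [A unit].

T
P → T
A → T
int → T
int → P → T
int → A → T
int → int → T
int → int → P → T
int → int → A → T
int → int → int → T
int → int → int → P → T
int → int → int → A → T
int → int → int → unit → T
int → int → int → unit → P
int → int → int → unit → A
int → int → int → unit → int

[T [P [A int]] → [T [P [A int]] → [T [P [A int]] → [T [P [A unit]] → [T [P [A int]]]]]]]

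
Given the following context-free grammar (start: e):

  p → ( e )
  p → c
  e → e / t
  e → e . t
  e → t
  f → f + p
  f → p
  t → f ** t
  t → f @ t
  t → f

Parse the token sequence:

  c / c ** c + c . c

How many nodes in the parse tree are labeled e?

3

[e [e [e [t [f [p c]]]] / [t [f [p c]] ** [t [f [f [p c]] + [p c]]]]] . [t [f [p c]]]]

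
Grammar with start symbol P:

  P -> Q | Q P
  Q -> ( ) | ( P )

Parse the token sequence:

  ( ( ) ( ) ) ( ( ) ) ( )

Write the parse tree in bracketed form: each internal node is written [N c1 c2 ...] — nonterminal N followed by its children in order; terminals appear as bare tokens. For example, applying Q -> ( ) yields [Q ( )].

P
Q P
( P ) P
( Q P ) P
( ( ) P ) P
( ( ) Q ) P
( ( ) ( ) ) P
( ( ) ( ) ) Q P
( ( ) ( ) ) ( P ) P
( ( ) ( ) ) ( Q ) P
( ( ) ( ) ) ( ( ) ) P
( ( ) ( ) ) ( ( ) ) Q
( ( ) ( ) ) ( ( ) ) ( )

[P [Q ( [P [Q ( )] [P [Q ( )]]] )] [P [Q ( [P [Q ( )]] )] [P [Q ( )]]]]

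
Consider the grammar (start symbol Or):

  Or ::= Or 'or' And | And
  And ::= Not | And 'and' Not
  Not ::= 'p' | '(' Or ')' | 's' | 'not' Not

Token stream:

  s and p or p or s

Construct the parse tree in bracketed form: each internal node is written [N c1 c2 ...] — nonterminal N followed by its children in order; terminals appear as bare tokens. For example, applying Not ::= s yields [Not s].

Or
Or or And
Or or And or And
And or And or And
And and Not or And or And
Not and Not or And or And
s and Not or And or And
s and p or And or And
s and p or Not or And
s and p or p or And
s and p or p or Not
s and p or p or s

[Or [Or [Or [And [And [Not s]] and [Not p]]] or [And [Not p]]] or [And [Not s]]]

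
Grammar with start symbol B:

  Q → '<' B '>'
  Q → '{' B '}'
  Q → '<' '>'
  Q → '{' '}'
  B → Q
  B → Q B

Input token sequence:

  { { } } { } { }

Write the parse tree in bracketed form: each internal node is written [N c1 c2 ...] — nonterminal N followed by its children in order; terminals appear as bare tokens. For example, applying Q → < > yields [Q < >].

B
Q B
{ B } B
{ Q } B
{ { } } B
{ { } } Q B
{ { } } { } B
{ { } } { } Q
{ { } } { } { }

[B [Q { [B [Q { }]] }] [B [Q { }] [B [Q { }]]]]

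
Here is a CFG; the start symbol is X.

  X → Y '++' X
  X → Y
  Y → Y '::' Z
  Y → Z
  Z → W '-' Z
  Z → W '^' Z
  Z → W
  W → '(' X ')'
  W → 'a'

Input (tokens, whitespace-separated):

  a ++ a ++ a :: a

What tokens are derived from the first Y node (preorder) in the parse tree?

[X [Y [Z [W a]]] ++ [X [Y [Z [W a]]] ++ [X [Y [Y [Z [W a]]] :: [Z [W a]]]]]]

a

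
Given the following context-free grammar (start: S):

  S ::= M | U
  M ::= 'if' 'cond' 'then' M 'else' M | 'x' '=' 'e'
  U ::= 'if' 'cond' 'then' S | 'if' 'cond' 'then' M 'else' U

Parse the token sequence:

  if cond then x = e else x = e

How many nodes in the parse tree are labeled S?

1

[S [M if cond then [M x = e] else [M x = e]]]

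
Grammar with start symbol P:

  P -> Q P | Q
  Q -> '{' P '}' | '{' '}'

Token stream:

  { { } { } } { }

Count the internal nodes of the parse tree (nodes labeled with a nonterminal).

8

[P [Q { [P [Q { }] [P [Q { }]]] }] [P [Q { }]]]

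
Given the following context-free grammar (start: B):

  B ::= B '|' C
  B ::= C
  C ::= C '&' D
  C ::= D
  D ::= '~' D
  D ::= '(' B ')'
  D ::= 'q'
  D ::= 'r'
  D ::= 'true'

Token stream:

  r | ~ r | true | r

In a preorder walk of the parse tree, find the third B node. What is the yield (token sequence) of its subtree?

[B [B [B [B [C [D r]]] | [C [D ~ [D r]]]] | [C [D true]]] | [C [D r]]]

r | ~ r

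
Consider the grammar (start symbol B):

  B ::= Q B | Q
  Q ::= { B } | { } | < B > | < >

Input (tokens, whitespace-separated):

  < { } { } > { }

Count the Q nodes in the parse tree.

[B [Q < [B [Q { }] [B [Q { }]]] >] [B [Q { }]]]

4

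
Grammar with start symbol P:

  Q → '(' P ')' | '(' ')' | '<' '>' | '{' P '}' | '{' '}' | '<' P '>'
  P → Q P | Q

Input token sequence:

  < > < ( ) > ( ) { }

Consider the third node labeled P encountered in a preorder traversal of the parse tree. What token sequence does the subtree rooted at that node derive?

[P [Q < >] [P [Q < [P [Q ( )]] >] [P [Q ( )] [P [Q { }]]]]]

( )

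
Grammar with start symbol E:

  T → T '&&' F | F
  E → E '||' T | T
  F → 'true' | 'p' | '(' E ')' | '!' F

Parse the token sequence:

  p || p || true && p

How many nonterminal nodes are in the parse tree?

[E [E [E [T [F p]]] || [T [F p]]] || [T [T [F true]] && [F p]]]

11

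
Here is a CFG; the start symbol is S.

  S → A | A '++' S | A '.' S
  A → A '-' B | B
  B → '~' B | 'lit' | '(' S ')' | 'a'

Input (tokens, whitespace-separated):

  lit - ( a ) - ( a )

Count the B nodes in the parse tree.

5

[S [A [A [A [B lit]] - [B ( [S [A [B a]]] )]] - [B ( [S [A [B a]]] )]]]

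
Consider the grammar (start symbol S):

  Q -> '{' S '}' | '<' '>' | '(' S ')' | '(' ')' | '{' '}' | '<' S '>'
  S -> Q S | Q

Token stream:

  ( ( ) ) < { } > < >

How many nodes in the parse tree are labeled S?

[S [Q ( [S [Q ( )]] )] [S [Q < [S [Q { }]] >] [S [Q < >]]]]

5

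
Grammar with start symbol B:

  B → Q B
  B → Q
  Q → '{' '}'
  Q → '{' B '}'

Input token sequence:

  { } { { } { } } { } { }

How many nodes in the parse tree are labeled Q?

6

[B [Q { }] [B [Q { [B [Q { }] [B [Q { }]]] }] [B [Q { }] [B [Q { }]]]]]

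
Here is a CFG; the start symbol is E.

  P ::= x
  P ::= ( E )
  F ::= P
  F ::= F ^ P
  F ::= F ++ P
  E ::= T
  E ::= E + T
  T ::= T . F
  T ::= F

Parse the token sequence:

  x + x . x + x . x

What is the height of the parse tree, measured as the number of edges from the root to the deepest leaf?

6

[E [E [E [T [F [P x]]]] + [T [T [F [P x]]] . [F [P x]]]] + [T [T [F [P x]]] . [F [P x]]]]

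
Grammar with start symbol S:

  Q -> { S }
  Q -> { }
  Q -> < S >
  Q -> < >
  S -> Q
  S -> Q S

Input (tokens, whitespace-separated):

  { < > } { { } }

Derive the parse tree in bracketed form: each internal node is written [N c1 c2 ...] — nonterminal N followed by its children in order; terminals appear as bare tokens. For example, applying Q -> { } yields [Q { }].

[S [Q { [S [Q < >]] }] [S [Q { [S [Q { }]] }]]]

S
Q S
{ S } S
{ Q } S
{ < > } S
{ < > } Q
{ < > } { S }
{ < > } { Q }
{ < > } { { } }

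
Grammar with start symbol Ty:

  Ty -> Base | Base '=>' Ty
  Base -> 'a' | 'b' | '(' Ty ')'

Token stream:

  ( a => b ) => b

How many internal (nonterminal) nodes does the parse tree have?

8

[Ty [Base ( [Ty [Base a] => [Ty [Base b]]] )] => [Ty [Base b]]]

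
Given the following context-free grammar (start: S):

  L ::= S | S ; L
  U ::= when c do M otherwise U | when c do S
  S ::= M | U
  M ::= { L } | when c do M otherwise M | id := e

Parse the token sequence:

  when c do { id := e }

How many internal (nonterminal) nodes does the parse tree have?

[S [U when c do [S [M { [L [S [M id := e]]] }]]]]

7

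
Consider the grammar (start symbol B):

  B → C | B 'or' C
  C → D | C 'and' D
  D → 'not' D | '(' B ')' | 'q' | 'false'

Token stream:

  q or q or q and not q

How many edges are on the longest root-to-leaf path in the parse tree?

[B [B [B [C [D q]]] or [C [D q]]] or [C [C [D q]] and [D not [D q]]]]

5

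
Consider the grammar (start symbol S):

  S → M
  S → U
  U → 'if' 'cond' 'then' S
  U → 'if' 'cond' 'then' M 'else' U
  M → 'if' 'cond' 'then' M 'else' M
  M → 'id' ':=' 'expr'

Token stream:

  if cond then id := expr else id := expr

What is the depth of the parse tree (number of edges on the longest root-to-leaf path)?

3

[S [M if cond then [M id := expr] else [M id := expr]]]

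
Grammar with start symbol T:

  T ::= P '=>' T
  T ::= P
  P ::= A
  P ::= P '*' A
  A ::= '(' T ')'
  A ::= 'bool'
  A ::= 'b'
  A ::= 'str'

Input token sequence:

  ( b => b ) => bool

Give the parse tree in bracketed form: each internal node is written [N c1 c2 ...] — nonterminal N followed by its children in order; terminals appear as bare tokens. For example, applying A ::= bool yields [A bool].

[T [P [A ( [T [P [A b]] => [T [P [A b]]]] )]] => [T [P [A bool]]]]

T
P => T
A => T
( T ) => T
( P => T ) => T
( A => T ) => T
( b => T ) => T
( b => P ) => T
( b => A ) => T
( b => b ) => T
( b => b ) => P
( b => b ) => A
( b => b ) => bool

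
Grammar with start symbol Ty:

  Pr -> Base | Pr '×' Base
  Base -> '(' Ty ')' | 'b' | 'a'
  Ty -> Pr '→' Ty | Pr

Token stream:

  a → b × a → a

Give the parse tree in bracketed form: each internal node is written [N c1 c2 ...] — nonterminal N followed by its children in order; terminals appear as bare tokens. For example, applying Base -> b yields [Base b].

[Ty [Pr [Base a]] → [Ty [Pr [Pr [Base b]] × [Base a]] → [Ty [Pr [Base a]]]]]

Ty
Pr → Ty
Base → Ty
a → Ty
a → Pr → Ty
a → Pr × Base → Ty
a → Base × Base → Ty
a → b × Base → Ty
a → b × a → Ty
a → b × a → Pr
a → b × a → Base
a → b × a → a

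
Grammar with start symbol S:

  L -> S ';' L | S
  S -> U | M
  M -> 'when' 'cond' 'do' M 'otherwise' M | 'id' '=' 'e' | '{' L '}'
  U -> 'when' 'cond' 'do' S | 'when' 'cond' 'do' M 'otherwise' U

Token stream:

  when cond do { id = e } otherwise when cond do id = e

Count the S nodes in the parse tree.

3

[S [U when cond do [M { [L [S [M id = e]]] }] otherwise [U when cond do [S [M id = e]]]]]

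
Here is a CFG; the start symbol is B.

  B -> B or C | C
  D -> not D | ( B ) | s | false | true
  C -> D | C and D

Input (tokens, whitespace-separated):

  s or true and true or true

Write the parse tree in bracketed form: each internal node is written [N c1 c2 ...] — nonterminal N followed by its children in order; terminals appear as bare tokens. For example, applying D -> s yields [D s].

B
B or C
B or C or C
C or C or C
D or C or C
s or C or C
s or C and D or C
s or D and D or C
s or true and D or C
s or true and true or C
s or true and true or D
s or true and true or true

[B [B [B [C [D s]]] or [C [C [D true]] and [D true]]] or [C [D true]]]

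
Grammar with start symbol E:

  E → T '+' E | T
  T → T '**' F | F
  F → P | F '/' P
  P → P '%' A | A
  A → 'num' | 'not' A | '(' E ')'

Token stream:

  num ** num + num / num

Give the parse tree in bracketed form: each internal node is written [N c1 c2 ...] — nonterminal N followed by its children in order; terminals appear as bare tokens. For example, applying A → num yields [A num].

E
T + E
T ** F + E
F ** F + E
P ** F + E
A ** F + E
num ** F + E
num ** P + E
num ** A + E
num ** num + E
num ** num + T
num ** num + F
num ** num + F / P
num ** num + P / P
num ** num + A / P
num ** num + num / P
num ** num + num / A
num ** num + num / num

[E [T [T [F [P [A num]]]] ** [F [P [A num]]]] + [E [T [F [F [P [A num]]] / [P [A num]]]]]]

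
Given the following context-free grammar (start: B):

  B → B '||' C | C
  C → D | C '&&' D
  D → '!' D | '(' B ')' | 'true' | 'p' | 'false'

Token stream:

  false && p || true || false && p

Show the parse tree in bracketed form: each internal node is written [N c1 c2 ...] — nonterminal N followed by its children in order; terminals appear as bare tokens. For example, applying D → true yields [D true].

[B [B [B [C [C [D false]] && [D p]]] || [C [D true]]] || [C [C [D false]] && [D p]]]

B
B || C
B || C || C
C || C || C
C && D || C || C
D && D || C || C
false && D || C || C
false && p || C || C
false && p || D || C
false && p || true || C
false && p || true || C && D
false && p || true || D && D
false && p || true || false && D
false && p || true || false && p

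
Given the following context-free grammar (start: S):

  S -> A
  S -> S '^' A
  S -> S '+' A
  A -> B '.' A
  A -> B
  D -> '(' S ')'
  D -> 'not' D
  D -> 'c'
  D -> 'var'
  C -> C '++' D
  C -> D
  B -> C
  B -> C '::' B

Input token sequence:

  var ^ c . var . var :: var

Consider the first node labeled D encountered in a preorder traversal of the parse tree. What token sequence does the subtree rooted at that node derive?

var

[S [S [A [B [C [D var]]]]] ^ [A [B [C [D c]]] . [A [B [C [D var]]] . [A [B [C [D var]] :: [B [C [D var]]]]]]]]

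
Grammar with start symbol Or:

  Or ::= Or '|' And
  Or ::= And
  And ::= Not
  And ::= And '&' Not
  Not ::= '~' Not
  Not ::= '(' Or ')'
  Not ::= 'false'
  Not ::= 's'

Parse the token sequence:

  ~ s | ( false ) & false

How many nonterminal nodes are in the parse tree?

[Or [Or [And [Not ~ [Not s]]]] | [And [And [Not ( [Or [And [Not false]]] )]] & [Not false]]]

12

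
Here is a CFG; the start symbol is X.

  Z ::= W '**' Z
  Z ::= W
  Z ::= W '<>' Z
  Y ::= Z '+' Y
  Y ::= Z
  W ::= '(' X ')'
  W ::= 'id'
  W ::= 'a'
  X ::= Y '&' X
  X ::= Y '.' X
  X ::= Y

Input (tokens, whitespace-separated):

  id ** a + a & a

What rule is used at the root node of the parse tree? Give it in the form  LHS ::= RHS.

[X [Y [Z [W id] ** [Z [W a]]] + [Y [Z [W a]]]] & [X [Y [Z [W a]]]]]

X ::= Y '&' X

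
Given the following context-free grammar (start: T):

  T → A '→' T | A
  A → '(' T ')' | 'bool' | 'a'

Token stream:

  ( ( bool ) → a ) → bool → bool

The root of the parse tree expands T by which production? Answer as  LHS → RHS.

[T [A ( [T [A ( [T [A bool]] )] → [T [A a]]] )] → [T [A bool] → [T [A bool]]]]

T → A '→' T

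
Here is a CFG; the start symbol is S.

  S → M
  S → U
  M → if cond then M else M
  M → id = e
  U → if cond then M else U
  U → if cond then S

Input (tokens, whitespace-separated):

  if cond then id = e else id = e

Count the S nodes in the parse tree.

[S [M if cond then [M id = e] else [M id = e]]]

1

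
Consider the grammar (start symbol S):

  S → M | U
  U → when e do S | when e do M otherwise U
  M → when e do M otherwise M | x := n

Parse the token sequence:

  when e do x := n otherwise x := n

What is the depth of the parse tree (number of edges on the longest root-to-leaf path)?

[S [M when e do [M x := n] otherwise [M x := n]]]

3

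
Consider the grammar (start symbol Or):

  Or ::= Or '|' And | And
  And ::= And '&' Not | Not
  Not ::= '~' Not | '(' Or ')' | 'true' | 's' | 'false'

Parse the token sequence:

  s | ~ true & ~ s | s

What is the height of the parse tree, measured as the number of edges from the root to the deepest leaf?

6

[Or [Or [Or [And [Not s]]] | [And [And [Not ~ [Not true]]] & [Not ~ [Not s]]]] | [And [Not s]]]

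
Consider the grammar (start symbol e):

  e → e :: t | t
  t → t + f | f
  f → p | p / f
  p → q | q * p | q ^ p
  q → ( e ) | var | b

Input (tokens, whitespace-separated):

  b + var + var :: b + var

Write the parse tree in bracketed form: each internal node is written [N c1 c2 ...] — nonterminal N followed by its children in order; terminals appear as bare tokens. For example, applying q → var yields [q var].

[e [e [t [t [t [f [p [q b]]]] + [f [p [q var]]]] + [f [p [q var]]]]] :: [t [t [f [p [q b]]]] + [f [p [q var]]]]]

e
e :: t
t :: t
t + f :: t
t + f + f :: t
f + f + f :: t
p + f + f :: t
q + f + f :: t
b + f + f :: t
b + p + f :: t
b + q + f :: t
b + var + f :: t
b + var + p :: t
b + var + q :: t
b + var + var :: t
b + var + var :: t + f
b + var + var :: f + f
b + var + var :: p + f
b + var + var :: q + f
b + var + var :: b + f
b + var + var :: b + p
b + var + var :: b + q
b + var + var :: b + var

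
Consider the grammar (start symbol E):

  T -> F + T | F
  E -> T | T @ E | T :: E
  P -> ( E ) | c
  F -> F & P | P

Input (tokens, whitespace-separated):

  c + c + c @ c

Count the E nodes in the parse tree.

2

[E [T [F [P c]] + [T [F [P c]] + [T [F [P c]]]]] @ [E [T [F [P c]]]]]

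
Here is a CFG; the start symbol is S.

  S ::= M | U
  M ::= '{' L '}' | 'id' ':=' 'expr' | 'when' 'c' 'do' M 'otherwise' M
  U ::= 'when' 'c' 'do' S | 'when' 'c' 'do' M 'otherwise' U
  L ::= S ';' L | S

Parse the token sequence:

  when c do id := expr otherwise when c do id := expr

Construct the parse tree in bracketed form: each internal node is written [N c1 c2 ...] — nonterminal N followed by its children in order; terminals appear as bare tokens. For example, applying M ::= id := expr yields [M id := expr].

S
U
when c do M otherwise U
when c do id := expr otherwise U
when c do id := expr otherwise when c do S
when c do id := expr otherwise when c do M
when c do id := expr otherwise when c do id := expr

[S [U when c do [M id := expr] otherwise [U when c do [S [M id := expr]]]]]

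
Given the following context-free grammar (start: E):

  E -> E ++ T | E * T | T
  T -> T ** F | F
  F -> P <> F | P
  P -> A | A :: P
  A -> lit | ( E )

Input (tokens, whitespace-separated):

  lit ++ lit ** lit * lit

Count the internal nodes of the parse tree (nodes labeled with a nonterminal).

19

[E [E [E [T [F [P [A lit]]]]] ++ [T [T [F [P [A lit]]]] ** [F [P [A lit]]]]] * [T [F [P [A lit]]]]]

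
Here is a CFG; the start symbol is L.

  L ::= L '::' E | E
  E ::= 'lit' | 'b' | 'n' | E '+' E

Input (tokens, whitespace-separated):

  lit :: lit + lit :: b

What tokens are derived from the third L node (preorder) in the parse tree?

lit

[L [L [L [E lit]] :: [E [E lit] + [E lit]]] :: [E b]]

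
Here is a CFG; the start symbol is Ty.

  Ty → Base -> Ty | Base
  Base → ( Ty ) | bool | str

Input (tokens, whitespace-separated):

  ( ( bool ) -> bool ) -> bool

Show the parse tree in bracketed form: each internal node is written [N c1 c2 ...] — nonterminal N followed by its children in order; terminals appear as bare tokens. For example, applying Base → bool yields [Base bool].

Ty
Base -> Ty
( Ty ) -> Ty
( Base -> Ty ) -> Ty
( ( Ty ) -> Ty ) -> Ty
( ( Base ) -> Ty ) -> Ty
( ( bool ) -> Ty ) -> Ty
( ( bool ) -> Base ) -> Ty
( ( bool ) -> bool ) -> Ty
( ( bool ) -> bool ) -> Base
( ( bool ) -> bool ) -> bool

[Ty [Base ( [Ty [Base ( [Ty [Base bool]] )] -> [Ty [Base bool]]] )] -> [Ty [Base bool]]]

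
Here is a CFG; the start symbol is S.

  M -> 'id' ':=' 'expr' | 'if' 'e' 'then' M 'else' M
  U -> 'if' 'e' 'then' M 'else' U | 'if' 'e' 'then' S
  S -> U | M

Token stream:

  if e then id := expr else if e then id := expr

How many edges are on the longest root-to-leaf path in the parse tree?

[S [U if e then [M id := expr] else [U if e then [S [M id := expr]]]]]

5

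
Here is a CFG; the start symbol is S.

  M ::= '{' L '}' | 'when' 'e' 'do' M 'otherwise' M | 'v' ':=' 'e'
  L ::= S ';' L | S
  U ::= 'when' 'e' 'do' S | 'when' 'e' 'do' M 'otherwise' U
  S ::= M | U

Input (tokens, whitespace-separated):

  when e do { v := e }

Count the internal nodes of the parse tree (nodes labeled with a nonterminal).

7

[S [U when e do [S [M { [L [S [M v := e]]] }]]]]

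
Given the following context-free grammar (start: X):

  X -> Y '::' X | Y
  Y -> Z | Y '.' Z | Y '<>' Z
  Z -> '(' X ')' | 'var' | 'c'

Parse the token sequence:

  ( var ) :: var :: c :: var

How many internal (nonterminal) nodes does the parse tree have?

15

[X [Y [Z ( [X [Y [Z var]]] )]] :: [X [Y [Z var]] :: [X [Y [Z c]] :: [X [Y [Z var]]]]]]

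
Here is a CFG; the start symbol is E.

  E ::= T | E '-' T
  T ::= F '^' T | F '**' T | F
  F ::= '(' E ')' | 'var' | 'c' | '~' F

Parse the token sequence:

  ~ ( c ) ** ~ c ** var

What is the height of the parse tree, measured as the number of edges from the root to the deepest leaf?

[E [T [F ~ [F ( [E [T [F c]]] )]] ** [T [F ~ [F c]] ** [T [F var]]]]]

7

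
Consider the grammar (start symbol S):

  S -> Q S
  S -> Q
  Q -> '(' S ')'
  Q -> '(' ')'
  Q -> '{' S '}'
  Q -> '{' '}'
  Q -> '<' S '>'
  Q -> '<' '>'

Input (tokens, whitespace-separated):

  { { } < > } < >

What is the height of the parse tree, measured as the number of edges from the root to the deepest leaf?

5

[S [Q { [S [Q { }] [S [Q < >]]] }] [S [Q < >]]]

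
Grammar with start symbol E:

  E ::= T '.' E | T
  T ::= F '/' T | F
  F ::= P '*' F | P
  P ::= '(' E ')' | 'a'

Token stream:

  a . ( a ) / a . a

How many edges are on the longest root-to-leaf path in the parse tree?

[E [T [F [P a]]] . [E [T [F [P ( [E [T [F [P a]]]] )]] / [T [F [P a]]]] . [E [T [F [P a]]]]]]

9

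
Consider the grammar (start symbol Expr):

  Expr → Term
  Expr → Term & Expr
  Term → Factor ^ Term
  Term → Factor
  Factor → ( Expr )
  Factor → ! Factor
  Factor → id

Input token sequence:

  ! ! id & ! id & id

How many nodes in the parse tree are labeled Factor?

6

[Expr [Term [Factor ! [Factor ! [Factor id]]]] & [Expr [Term [Factor ! [Factor id]]] & [Expr [Term [Factor id]]]]]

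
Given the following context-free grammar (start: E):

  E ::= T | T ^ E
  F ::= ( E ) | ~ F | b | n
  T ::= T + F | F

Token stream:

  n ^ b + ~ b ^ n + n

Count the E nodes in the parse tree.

3

[E [T [F n]] ^ [E [T [T [F b]] + [F ~ [F b]]] ^ [E [T [T [F n]] + [F n]]]]]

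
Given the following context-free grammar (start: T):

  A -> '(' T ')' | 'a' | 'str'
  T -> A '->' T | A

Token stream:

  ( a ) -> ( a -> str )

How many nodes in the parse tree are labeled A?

5

[T [A ( [T [A a]] )] -> [T [A ( [T [A a] -> [T [A str]]] )]]]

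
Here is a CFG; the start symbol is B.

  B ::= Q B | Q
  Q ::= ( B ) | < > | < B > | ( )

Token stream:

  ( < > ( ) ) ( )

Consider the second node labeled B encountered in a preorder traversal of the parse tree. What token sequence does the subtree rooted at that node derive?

< > ( )

[B [Q ( [B [Q < >] [B [Q ( )]]] )] [B [Q ( )]]]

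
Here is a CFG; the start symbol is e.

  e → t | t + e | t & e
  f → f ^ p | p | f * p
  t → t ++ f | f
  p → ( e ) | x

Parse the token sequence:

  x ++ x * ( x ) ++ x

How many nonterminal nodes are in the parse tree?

[e [t [t [t [f [p x]]] ++ [f [f [p x]] * [p ( [e [t [f [p x]]]] )]]] ++ [f [p x]]]]

16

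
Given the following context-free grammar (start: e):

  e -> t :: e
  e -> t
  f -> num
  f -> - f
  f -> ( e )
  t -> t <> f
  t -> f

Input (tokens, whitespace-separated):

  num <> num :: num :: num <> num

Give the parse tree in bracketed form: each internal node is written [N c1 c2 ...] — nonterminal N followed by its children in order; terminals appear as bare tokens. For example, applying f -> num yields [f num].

[e [t [t [f num]] <> [f num]] :: [e [t [f num]] :: [e [t [t [f num]] <> [f num]]]]]

e
t :: e
t <> f :: e
f <> f :: e
num <> f :: e
num <> num :: e
num <> num :: t :: e
num <> num :: f :: e
num <> num :: num :: e
num <> num :: num :: t
num <> num :: num :: t <> f
num <> num :: num :: f <> f
num <> num :: num :: num <> f
num <> num :: num :: num <> num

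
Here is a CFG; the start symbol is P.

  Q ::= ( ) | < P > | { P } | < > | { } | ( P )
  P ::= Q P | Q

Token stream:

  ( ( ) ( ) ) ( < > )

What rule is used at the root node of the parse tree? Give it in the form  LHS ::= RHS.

[P [Q ( [P [Q ( )] [P [Q ( )]]] )] [P [Q ( [P [Q < >]] )]]]

P ::= Q P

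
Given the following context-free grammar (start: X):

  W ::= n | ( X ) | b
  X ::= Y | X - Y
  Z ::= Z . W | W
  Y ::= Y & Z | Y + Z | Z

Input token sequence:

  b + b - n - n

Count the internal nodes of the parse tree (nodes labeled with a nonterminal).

[X [X [X [Y [Y [Z [W b]]] + [Z [W b]]]] - [Y [Z [W n]]]] - [Y [Z [W n]]]]

15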